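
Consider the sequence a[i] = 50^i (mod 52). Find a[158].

4

Computing terms: a[1] = 50; a[2] = 4; a[3] = 44; a[4] = 16; a[5] = 20; a[6] = 12; a[7] = 28; a[8] = 48; a[9] = 8; a[10] = 36; a[11] = 32; a[12] = 40; a[13] = 24; a[14] = 4.
Since a[14] = a[2] = 4, the sequence is eventually periodic: after a pre-period of length 1 it cycles with period 12.
For i ≥ 2, a[i] depends only on (i - 2) mod 12. (158 - 2) mod 12 = 0, so a[158] = a[2] = 4.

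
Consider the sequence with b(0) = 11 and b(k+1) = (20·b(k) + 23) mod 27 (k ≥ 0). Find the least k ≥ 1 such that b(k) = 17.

4

Computing terms: b(0) = 11, b(1) = 0, b(2) = 23, b(3) = 24, b(4) = 17, b(5) = 12, b(6) = 20, b(7) = 18, b(8) = 5, b(9) = 15, b(10) = 26, b(11) = 3, b(12) = 2, b(13) = 9, b(14) = 14, b(15) = 6, b(16) = 8, b(17) = 21, b(18) = 11.
Since b(18) = b(0) = 11, the sequence is periodic with period 18.
The value 17 first appears (with k ≥ 1) at b(4).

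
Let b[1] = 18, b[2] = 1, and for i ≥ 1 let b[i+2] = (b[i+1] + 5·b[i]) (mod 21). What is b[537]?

We have b[1] = 18; b[2] = 1; b[3] = 7; b[4] = 12; b[5] = 5; b[6] = 2; b[7] = 6; b[8] = 16; b[9] = 4; b[10] = 0; b[11] = 20; b[12] = 20; b[13] = 15; b[14] = 10; b[15] = 1; b[16] = 9; b[17] = 14; b[18] = 17; b[19] = 3; b[20] = 4; b[21] = 19; b[22] = 18; b[23] = 8; b[24] = 14; b[25] = 12; b[26] = 19; b[27] = 16; b[28] = 6; b[29] = 2; b[30] = 11; b[31] = 0; b[32] = 13; b[33] = 13; b[34] = 15; b[35] = 17; b[36] = 8; b[37] = 9; b[38] = 7; b[39] = 10; b[40] = 3; b[41] = 11; b[42] = 5; b[43] = 18; b[44] = 1.
The sequence repeats with period 42.
(537 - 1) mod 42 = 32, so b[537] = b[33] = 13.

13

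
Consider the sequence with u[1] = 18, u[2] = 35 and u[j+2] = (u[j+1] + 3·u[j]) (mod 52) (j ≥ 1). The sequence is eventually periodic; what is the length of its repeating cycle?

u[1] = 18,  u[2] = 35,  u[3] = 37,  u[4] = 38,  u[5] = 45,  u[6] = 3,  u[7] = 34,  u[8] = 43,  u[9] = 41,  u[10] = 14,  u[11] = 33,  u[12] = 23,  u[13] = 18,  u[14] = 35.
The sequence repeats with period 12.

12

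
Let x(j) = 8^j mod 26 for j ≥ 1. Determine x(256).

x(1) = 8, x(2) = 12, x(3) = 18, x(4) = 14, x(5) = 8.
Since x(5) = x(1) = 8, the sequence is periodic with period 4.
So x(256) = x(1 + ((256-1) mod 4)) = x(4) = 14.

14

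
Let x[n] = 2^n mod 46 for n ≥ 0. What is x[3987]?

32

Listing terms: x[0] = 1; x[1] = 2; x[2] = 4; x[3] = 8; x[4] = 16; x[5] = 32; x[6] = 18; x[7] = 36; x[8] = 26; x[9] = 6; x[10] = 12; x[11] = 24; x[12] = 2.
Since x[12] = x[1] = 2, the sequence is eventually periodic: after a pre-period of length 1 it cycles with period 11.
For n ≥ 1, x[n] depends only on (n - 1) mod 11. (3987 - 1) mod 11 = 4, so x[3987] = x[5] = 32.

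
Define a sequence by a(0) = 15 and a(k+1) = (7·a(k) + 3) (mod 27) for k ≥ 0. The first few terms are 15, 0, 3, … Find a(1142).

21

Listing terms: a(0) = 15,  a(1) = 0,  a(2) = 3,  a(3) = 24,  a(4) = 9,  a(5) = 12,  a(6) = 6,  a(7) = 18,  a(8) = 21,  a(9) = 15.
The sequence repeats with period 9.
So a(1142) = a(0 + ((1142-0) mod 9)) = a(8) = 21.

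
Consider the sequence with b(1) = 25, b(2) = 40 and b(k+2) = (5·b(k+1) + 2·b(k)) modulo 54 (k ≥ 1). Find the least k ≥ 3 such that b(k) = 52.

We have b(1) = 25, b(2) = 40, b(3) = 34, b(4) = 34, b(5) = 22, b(6) = 16, b(7) = 16, b(8) = 4, b(9) = 52, b(10) = 52, b(11) = 40, b(12) = 34.
Since (b(11), b(12)) = (b(2), b(3)) = (40, 34) (two consecutive terms determine the rest), the sequence is eventually periodic: after a pre-period of length 1 it cycles with period 9.
The value 52 first appears (with k ≥ 3) at b(9).

9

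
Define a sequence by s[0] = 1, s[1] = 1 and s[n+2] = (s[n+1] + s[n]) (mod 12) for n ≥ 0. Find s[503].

Listing terms: s[0] = 1; s[1] = 1; s[2] = 2; s[3] = 3; s[4] = 5; s[5] = 8; s[6] = 1; s[7] = 9; s[8] = 10; s[9] = 7; s[10] = 5; s[11] = 0; s[12] = 5; s[13] = 5; s[14] = 10; s[15] = 3; s[16] = 1; s[17] = 4; s[18] = 5; s[19] = 9; s[20] = 2; s[21] = 11; s[22] = 1; s[23] = 0; s[24] = 1; s[25] = 1.
The sequence repeats with period 24.
(503 - 0) mod 24 = 23, so s[503] = s[23] = 0.

0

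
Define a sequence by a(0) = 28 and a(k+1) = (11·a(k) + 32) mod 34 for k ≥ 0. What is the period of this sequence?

Computing terms: a(0) = 28; a(1) = 0; a(2) = 32; a(3) = 10; a(4) = 6; a(5) = 30; a(6) = 22; a(7) = 2; a(8) = 20; a(9) = 14; a(10) = 16; a(11) = 4; a(12) = 8; a(13) = 18; a(14) = 26; a(15) = 12; a(16) = 28.
The sequence repeats with period 16.

16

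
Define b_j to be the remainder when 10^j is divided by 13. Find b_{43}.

Computing terms: b_1 = 10, b_2 = 9, b_3 = 12, b_4 = 3, b_5 = 4, b_6 = 1, b_7 = 10.
Since b_7 = b_1 = 10, the sequence is periodic with period 6.
(43 - 1) mod 6 = 0, so b_{43} = b_1 = 10.

10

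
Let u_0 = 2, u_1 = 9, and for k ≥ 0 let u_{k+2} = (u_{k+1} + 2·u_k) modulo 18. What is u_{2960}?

1

We have u_0 = 2,  u_1 = 9,  u_2 = 13,  u_3 = 13,  u_4 = 3,  u_5 = 11,  u_6 = 17,  u_7 = 3,  u_8 = 1,  u_9 = 7,  u_{10} = 9,  u_{11} = 5,  u_{12} = 5,  u_{13} = 15,  u_{14} = 7,  u_{15} = 1,  u_{16} = 15,  u_{17} = 17,  u_{18} = 11,  u_{19} = 9,  u_{20} = 13.
Since (u_{19}, u_{20}) = (u_1, u_2) = (9, 13) (two consecutive terms determine the rest), the sequence is eventually periodic: after a pre-period of length 1 it cycles with period 18.
For k ≥ 1, u_k depends only on (k - 1) mod 18. (2960 - 1) mod 18 = 7, so u_{2960} = u_8 = 1.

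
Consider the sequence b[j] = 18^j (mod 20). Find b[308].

16

We have b[1] = 18,  b[2] = 4,  b[3] = 12,  b[4] = 16,  b[5] = 8,  b[6] = 4.
Since b[6] = b[2] = 4, the sequence is eventually periodic: after a pre-period of length 1 it cycles with period 4.
For j ≥ 2, b[j] depends only on (j - 2) mod 4. (308 - 2) mod 4 = 2, so b[308] = b[4] = 16.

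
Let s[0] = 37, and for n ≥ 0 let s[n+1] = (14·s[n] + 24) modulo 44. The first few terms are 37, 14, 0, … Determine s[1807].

0

We have s[0] = 37; s[1] = 14; s[2] = 0; s[3] = 24; s[4] = 8; s[5] = 4; s[6] = 36; s[7] = 0.
Since s[7] = s[2] = 0, the sequence is eventually periodic: after a pre-period of length 2 it cycles with period 5.
For n ≥ 2, s[n] depends only on (n - 2) mod 5. (1807 - 2) mod 5 = 0, so s[1807] = s[2] = 0.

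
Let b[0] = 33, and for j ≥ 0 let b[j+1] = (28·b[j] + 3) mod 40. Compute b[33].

We have b[0] = 33, b[1] = 7, b[2] = 39, b[3] = 15, b[4] = 23, b[5] = 7.
Since b[5] = b[1] = 7, the sequence is eventually periodic: after a pre-period of length 1 it cycles with period 4.
For j ≥ 1, b[j] depends only on (j - 1) mod 4. (33 - 1) mod 4 = 0, so b[33] = b[1] = 7.

7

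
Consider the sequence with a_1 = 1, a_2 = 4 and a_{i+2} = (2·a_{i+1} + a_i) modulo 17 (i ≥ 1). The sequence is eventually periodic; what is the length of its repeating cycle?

16

a_1 = 1, a_2 = 4, a_3 = 9, a_4 = 5, a_5 = 2, a_6 = 9, a_7 = 3, a_8 = 15, a_9 = 16, a_{10} = 13, a_{11} = 8, a_{12} = 12, a_{13} = 15, a_{14} = 8, a_{15} = 14, a_{16} = 2, a_{17} = 1, a_{18} = 4.
The sequence repeats with period 16.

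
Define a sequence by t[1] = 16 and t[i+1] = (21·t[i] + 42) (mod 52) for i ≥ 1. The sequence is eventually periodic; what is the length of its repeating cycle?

t[1] = 16; t[2] = 14; t[3] = 24; t[4] = 26; t[5] = 16.
Since t[5] = t[1] = 16, the sequence is periodic with period 4.

4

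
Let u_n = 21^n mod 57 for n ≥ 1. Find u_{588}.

u_1 = 21; u_2 = 42; u_3 = 27; u_4 = 54; u_5 = 51; u_6 = 45; u_7 = 33; u_8 = 9; u_9 = 18; u_{10} = 36; u_{11} = 15; u_{12} = 30; u_{13} = 3; u_{14} = 6; u_{15} = 12; u_{16} = 24; u_{17} = 48; u_{18} = 39; u_{19} = 21.
The sequence repeats with period 18.
(588 - 1) mod 18 = 11, so u_{588} = u_{12} = 30.

30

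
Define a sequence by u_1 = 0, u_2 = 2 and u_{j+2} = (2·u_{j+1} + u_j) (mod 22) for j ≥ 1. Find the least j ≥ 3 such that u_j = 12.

Listing terms: u_1 = 0,  u_2 = 2,  u_3 = 4,  u_4 = 10,  u_5 = 2,  u_6 = 14,  u_7 = 8,  u_8 = 8,  u_9 = 2,  u_{10} = 12,  u_{11} = 4,  u_{12} = 20,  u_{13} = 0,  u_{14} = 20,  u_{15} = 18,  u_{16} = 12,  u_{17} = 20,  u_{18} = 8,  u_{19} = 14,  u_{20} = 14,  u_{21} = 20,  u_{22} = 10,  u_{23} = 18,  u_{24} = 2,  u_{25} = 0,  u_{26} = 2.
Since (u_{25}, u_{26}) = (u_1, u_2) = (0, 2) (two consecutive terms determine the rest), the sequence is periodic with period 24.
The value 12 first appears (with j ≥ 3) at u_{10}.

10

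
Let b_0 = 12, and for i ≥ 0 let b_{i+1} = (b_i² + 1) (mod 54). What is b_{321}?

23

b_0 = 12; b_1 = 37; b_2 = 20; b_3 = 23; b_4 = 44; b_5 = 47; b_6 = 50; b_7 = 17; b_8 = 20.
Since b_8 = b_2 = 20, the sequence is eventually periodic: after a pre-period of length 2 it cycles with period 6.
For i ≥ 2, b_i depends only on (i - 2) mod 6. (321 - 2) mod 6 = 1, so b_{321} = b_3 = 23.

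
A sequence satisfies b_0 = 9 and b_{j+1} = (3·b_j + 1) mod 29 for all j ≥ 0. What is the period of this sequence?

28

Listing terms: b_0 = 9,  b_1 = 28,  b_2 = 27,  b_3 = 24,  b_4 = 15,  b_5 = 17,  b_6 = 23,  b_7 = 12,  b_8 = 8,  b_9 = 25,  b_{10} = 18,  b_{11} = 26,  b_{12} = 21,  b_{13} = 6,  b_{14} = 19,  b_{15} = 0,  b_{16} = 1,  b_{17} = 4,  b_{18} = 13,  b_{19} = 11,  b_{20} = 5,  b_{21} = 16,  b_{22} = 20,  b_{23} = 3,  b_{24} = 10,  b_{25} = 2,  b_{26} = 7,  b_{27} = 22,  b_{28} = 9.
The sequence repeats with period 28.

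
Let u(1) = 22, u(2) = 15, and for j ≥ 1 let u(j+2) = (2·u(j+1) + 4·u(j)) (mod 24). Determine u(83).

16

Computing terms: u(1) = 22; u(2) = 15; u(3) = 22; u(4) = 8; u(5) = 8; u(6) = 0; u(7) = 8; u(8) = 16; u(9) = 16; u(10) = 0; u(11) = 16; u(12) = 8; u(13) = 8.
Since (u(12), u(13)) = (u(4), u(5)) = (8, 8) (two consecutive terms determine the rest), the sequence is eventually periodic: after a pre-period of length 3 it cycles with period 8.
For j ≥ 4, u(j) depends only on (j - 4) mod 8. (83 - 4) mod 8 = 7, so u(83) = u(11) = 16.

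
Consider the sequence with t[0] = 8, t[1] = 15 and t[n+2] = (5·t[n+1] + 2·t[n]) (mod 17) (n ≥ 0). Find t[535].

13

Computing terms: t[0] = 8; t[1] = 15; t[2] = 6; t[3] = 9; t[4] = 6; t[5] = 14; t[6] = 14; t[7] = 13; t[8] = 8; t[9] = 15.
The sequence repeats with period 8.
So t[535] = t[0 + ((535-0) mod 8)] = t[7] = 13.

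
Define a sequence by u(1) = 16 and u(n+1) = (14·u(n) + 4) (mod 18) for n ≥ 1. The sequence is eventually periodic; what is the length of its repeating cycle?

6

Computing terms: u(1) = 16; u(2) = 12; u(3) = 10; u(4) = 0; u(5) = 4; u(6) = 6; u(7) = 16.
The sequence repeats with period 6.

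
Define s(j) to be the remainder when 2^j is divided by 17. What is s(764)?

Computing terms: s(0) = 1; s(1) = 2; s(2) = 4; s(3) = 8; s(4) = 16; s(5) = 15; s(6) = 13; s(7) = 9; s(8) = 1.
Since s(8) = s(0) = 1, the sequence is periodic with period 8.
(764 - 0) mod 8 = 4, so s(764) = s(4) = 16.

16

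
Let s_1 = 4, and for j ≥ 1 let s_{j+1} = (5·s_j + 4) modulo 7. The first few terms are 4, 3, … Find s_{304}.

s_1 = 4,  s_2 = 3,  s_3 = 5,  s_4 = 1,  s_5 = 2,  s_6 = 0,  s_7 = 4.
The sequence repeats with period 6.
(304 - 1) mod 6 = 3, so s_{304} = s_4 = 1.

1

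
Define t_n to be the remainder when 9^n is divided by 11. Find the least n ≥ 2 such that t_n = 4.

2

Computing terms: t_1 = 9,  t_2 = 4,  t_3 = 3,  t_4 = 5,  t_5 = 1,  t_6 = 9.
The sequence repeats with period 5.
The value 4 first appears (with n ≥ 2) at t_2.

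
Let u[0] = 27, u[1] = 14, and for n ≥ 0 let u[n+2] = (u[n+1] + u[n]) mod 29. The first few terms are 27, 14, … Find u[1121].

14

u[0] = 27; u[1] = 14; u[2] = 12; u[3] = 26; u[4] = 9; u[5] = 6; u[6] = 15; u[7] = 21; u[8] = 7; u[9] = 28; u[10] = 6; u[11] = 5; u[12] = 11; u[13] = 16; u[14] = 27; u[15] = 14.
The sequence repeats with period 14.
So u[1121] = u[0 + ((1121-0) mod 14)] = u[1] = 14.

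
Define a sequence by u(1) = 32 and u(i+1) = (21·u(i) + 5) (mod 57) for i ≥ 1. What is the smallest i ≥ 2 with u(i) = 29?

3

We have u(1) = 32; u(2) = 50; u(3) = 29; u(4) = 44; u(5) = 17; u(6) = 20; u(7) = 26; u(8) = 38; u(9) = 5; u(10) = 53; u(11) = 35; u(12) = 56; u(13) = 41; u(14) = 11; u(15) = 8; u(16) = 2; u(17) = 47; u(18) = 23; u(19) = 32.
The sequence repeats with period 18.
The value 29 first appears (with i ≥ 2) at u(3).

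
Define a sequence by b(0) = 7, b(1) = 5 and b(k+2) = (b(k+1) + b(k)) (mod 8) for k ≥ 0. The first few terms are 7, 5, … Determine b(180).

b(0) = 7; b(1) = 5; b(2) = 4; b(3) = 1; b(4) = 5; b(5) = 6; b(6) = 3; b(7) = 1; b(8) = 4; b(9) = 5; b(10) = 1; b(11) = 6; b(12) = 7; b(13) = 5.
The sequence repeats with period 12.
So b(180) = b(0 + ((180-0) mod 12)) = b(0) = 7.

7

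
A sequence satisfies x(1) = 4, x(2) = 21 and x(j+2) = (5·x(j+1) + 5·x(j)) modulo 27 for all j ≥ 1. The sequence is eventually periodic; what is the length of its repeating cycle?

27

x(1) = 4; x(2) = 21; x(3) = 17; x(4) = 1; x(5) = 9; x(6) = 23; x(7) = 25; x(8) = 24; x(9) = 2; x(10) = 22; x(11) = 12; x(12) = 8; x(13) = 19; x(14) = 0; x(15) = 14; x(16) = 16; x(17) = 15; x(18) = 20; x(19) = 13; x(20) = 3; x(21) = 26; x(22) = 10; x(23) = 18; x(24) = 5; x(25) = 7; x(26) = 6; x(27) = 11; x(28) = 4; x(29) = 21.
The sequence repeats with period 27.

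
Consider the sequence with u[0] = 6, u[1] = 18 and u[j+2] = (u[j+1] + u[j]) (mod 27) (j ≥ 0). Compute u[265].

18

We have u[0] = 6, u[1] = 18, u[2] = 24, u[3] = 15, u[4] = 12, u[5] = 0, u[6] = 12, u[7] = 12, u[8] = 24, u[9] = 9, u[10] = 6, u[11] = 15, u[12] = 21, u[13] = 9, u[14] = 3, u[15] = 12, u[16] = 15, u[17] = 0, u[18] = 15, u[19] = 15, u[20] = 3, u[21] = 18, u[22] = 21, u[23] = 12, u[24] = 6, u[25] = 18.
Since (u[24], u[25]) = (u[0], u[1]) = (6, 18) (two consecutive terms determine the rest), the sequence is periodic with period 24.
So u[265] = u[0 + ((265-0) mod 24)] = u[1] = 18.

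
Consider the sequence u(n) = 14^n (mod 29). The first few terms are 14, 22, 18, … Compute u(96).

Computing terms: u(1) = 14, u(2) = 22, u(3) = 18, u(4) = 20, u(5) = 19, u(6) = 5, u(7) = 12, u(8) = 23, u(9) = 3, u(10) = 13, u(11) = 8, u(12) = 25, u(13) = 2, u(14) = 28, u(15) = 15, u(16) = 7, u(17) = 11, u(18) = 9, u(19) = 10, u(20) = 24, u(21) = 17, u(22) = 6, u(23) = 26, u(24) = 16, u(25) = 21, u(26) = 4, u(27) = 27, u(28) = 1, u(29) = 14.
Since u(29) = u(1) = 14, the sequence is periodic with period 28.
(96 - 1) mod 28 = 11, so u(96) = u(12) = 25.

25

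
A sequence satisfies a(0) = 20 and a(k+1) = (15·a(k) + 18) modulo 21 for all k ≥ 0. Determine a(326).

15

Listing terms: a(0) = 20; a(1) = 3; a(2) = 0; a(3) = 18; a(4) = 15; a(5) = 12; a(6) = 9; a(7) = 6; a(8) = 3.
Since a(8) = a(1) = 3, the sequence is eventually periodic: after a pre-period of length 1 it cycles with period 7.
For k ≥ 1, a(k) depends only on (k - 1) mod 7. (326 - 1) mod 7 = 3, so a(326) = a(4) = 15.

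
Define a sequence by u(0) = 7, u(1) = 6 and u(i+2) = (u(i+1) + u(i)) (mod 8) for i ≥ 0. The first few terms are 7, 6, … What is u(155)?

7

Listing terms: u(0) = 7; u(1) = 6; u(2) = 5; u(3) = 3; u(4) = 0; u(5) = 3; u(6) = 3; u(7) = 6; u(8) = 1; u(9) = 7; u(10) = 0; u(11) = 7; u(12) = 7; u(13) = 6.
Since (u(12), u(13)) = (u(0), u(1)) = (7, 6) (two consecutive terms determine the rest), the sequence is periodic with period 12.
(155 - 0) mod 12 = 11, so u(155) = u(11) = 7.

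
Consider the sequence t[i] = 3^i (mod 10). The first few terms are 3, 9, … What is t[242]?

We have t[1] = 3, t[2] = 9, t[3] = 7, t[4] = 1, t[5] = 3.
The sequence repeats with period 4.
So t[242] = t[1 + ((242-1) mod 4)] = t[2] = 9.

9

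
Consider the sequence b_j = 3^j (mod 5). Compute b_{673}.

Computing terms: b_0 = 1,  b_1 = 3,  b_2 = 4,  b_3 = 2,  b_4 = 1.
Since b_4 = b_0 = 1, the sequence is periodic with period 4.
So b_{673} = b_{0 + ((673-0) mod 4)} = b_1 = 3.

3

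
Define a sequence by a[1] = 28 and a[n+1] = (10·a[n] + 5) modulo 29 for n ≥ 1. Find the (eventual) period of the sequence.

28

We have a[1] = 28,  a[2] = 24,  a[3] = 13,  a[4] = 19,  a[5] = 21,  a[6] = 12,  a[7] = 9,  a[8] = 8,  a[9] = 27,  a[10] = 14,  a[11] = 0,  a[12] = 5,  a[13] = 26,  a[14] = 4,  a[15] = 16,  a[16] = 20,  a[17] = 2,  a[18] = 25,  a[19] = 23,  a[20] = 3,  a[21] = 6,  a[22] = 7,  a[23] = 17,  a[24] = 1,  a[25] = 15,  a[26] = 10,  a[27] = 18,  a[28] = 11,  a[29] = 28.
The sequence repeats with period 28.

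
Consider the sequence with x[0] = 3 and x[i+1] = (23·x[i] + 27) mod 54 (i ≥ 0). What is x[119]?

6

Computing terms: x[0] = 3, x[1] = 42, x[2] = 21, x[3] = 24, x[4] = 39, x[5] = 6, x[6] = 3.
Since x[6] = x[0] = 3, the sequence is periodic with period 6.
(119 - 0) mod 6 = 5, so x[119] = x[5] = 6.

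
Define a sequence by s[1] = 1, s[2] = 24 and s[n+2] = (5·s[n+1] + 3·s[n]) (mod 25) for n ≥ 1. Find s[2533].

s[1] = 1,  s[2] = 24,  s[3] = 23,  s[4] = 12,  s[5] = 4,  s[6] = 6,  s[7] = 17,  s[8] = 3,  s[9] = 16,  s[10] = 14,  s[11] = 18,  s[12] = 7,  s[13] = 14,  s[14] = 16,  s[15] = 22,  s[16] = 8,  s[17] = 6,  s[18] = 4,  s[19] = 13,  s[20] = 2,  s[21] = 24,  s[22] = 1,  s[23] = 2,  s[24] = 13,  s[25] = 21,  s[26] = 19,  s[27] = 8,  s[28] = 22,  s[29] = 9,  s[30] = 11,  s[31] = 7,  s[32] = 18,  s[33] = 11,  s[34] = 9,  s[35] = 3,  s[36] = 17,  s[37] = 19,  s[38] = 21,  s[39] = 12,  s[40] = 23,  s[41] = 1,  s[42] = 24.
Since (s[41], s[42]) = (s[1], s[2]) = (1, 24) (two consecutive terms determine the rest), the sequence is periodic with period 40.
So s[2533] = s[1 + ((2533-1) mod 40)] = s[13] = 14.

14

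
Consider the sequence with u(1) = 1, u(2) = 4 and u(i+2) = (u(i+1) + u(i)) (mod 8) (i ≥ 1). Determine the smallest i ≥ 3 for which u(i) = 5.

3

Computing terms: u(1) = 1,  u(2) = 4,  u(3) = 5,  u(4) = 1,  u(5) = 6,  u(6) = 7,  u(7) = 5,  u(8) = 4,  u(9) = 1,  u(10) = 5,  u(11) = 6,  u(12) = 3,  u(13) = 1,  u(14) = 4.
The sequence repeats with period 12.
The value 5 first appears (with i ≥ 3) at u(3).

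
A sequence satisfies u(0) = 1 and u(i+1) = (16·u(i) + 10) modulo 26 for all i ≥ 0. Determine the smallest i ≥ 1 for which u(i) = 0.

We have u(0) = 1, u(1) = 0, u(2) = 10, u(3) = 14, u(4) = 0.
Since u(4) = u(1) = 0, the sequence is eventually periodic: after a pre-period of length 1 it cycles with period 3.
The value 0 first appears (with i ≥ 1) at u(1).

1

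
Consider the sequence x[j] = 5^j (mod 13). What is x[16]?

Computing terms: x[1] = 5; x[2] = 12; x[3] = 8; x[4] = 1; x[5] = 5.
The sequence repeats with period 4.
So x[16] = x[1 + ((16-1) mod 4)] = x[4] = 1.

1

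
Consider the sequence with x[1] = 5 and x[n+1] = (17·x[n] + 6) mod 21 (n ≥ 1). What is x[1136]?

Computing terms: x[1] = 5; x[2] = 7; x[3] = 20; x[4] = 10; x[5] = 8; x[6] = 16; x[7] = 5.
Since x[7] = x[1] = 5, the sequence is periodic with period 6.
(1136 - 1) mod 6 = 1, so x[1136] = x[2] = 7.

7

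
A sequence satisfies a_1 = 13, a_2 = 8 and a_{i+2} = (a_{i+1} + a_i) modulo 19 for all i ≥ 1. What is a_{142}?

a_1 = 13, a_2 = 8, a_3 = 2, a_4 = 10, a_5 = 12, a_6 = 3, a_7 = 15, a_8 = 18, a_9 = 14, a_{10} = 13, a_{11} = 8.
The sequence repeats with period 9.
(142 - 1) mod 9 = 6, so a_{142} = a_7 = 15.

15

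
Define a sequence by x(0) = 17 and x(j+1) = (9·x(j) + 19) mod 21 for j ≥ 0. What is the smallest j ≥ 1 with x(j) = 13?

Computing terms: x(0) = 17,  x(1) = 4,  x(2) = 13,  x(3) = 10,  x(4) = 4.
Since x(4) = x(1) = 4, the sequence is eventually periodic: after a pre-period of length 1 it cycles with period 3.
The value 13 first appears (with j ≥ 1) at x(2).

2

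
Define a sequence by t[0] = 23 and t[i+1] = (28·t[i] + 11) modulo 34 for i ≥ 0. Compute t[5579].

11

Listing terms: t[0] = 23, t[1] = 9, t[2] = 25, t[3] = 31, t[4] = 29, t[5] = 7, t[6] = 3, t[7] = 27, t[8] = 19, t[9] = 33, t[10] = 17, t[11] = 11, t[12] = 13, t[13] = 1, t[14] = 5, t[15] = 15, t[16] = 23.
Since t[16] = t[0] = 23, the sequence is periodic with period 16.
(5579 - 0) mod 16 = 11, so t[5579] = t[11] = 11.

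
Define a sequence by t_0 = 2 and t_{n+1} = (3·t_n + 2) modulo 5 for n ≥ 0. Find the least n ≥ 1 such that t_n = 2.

4

We have t_0 = 2, t_1 = 3, t_2 = 1, t_3 = 0, t_4 = 2.
The sequence repeats with period 4.
The value 2 next appears (with n ≥ 1) at t_4.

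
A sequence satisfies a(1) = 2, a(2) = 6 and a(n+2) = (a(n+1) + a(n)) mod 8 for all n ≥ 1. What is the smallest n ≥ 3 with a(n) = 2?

Computing terms: a(1) = 2, a(2) = 6, a(3) = 0, a(4) = 6, a(5) = 6, a(6) = 4, a(7) = 2, a(8) = 6.
The sequence repeats with period 6.
The value 2 next appears (with n ≥ 3) at a(7).

7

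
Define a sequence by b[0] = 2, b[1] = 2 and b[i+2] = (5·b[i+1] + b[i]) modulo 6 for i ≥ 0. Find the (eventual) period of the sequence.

b[0] = 2; b[1] = 2; b[2] = 0; b[3] = 2; b[4] = 4; b[5] = 4; b[6] = 0; b[7] = 4; b[8] = 2; b[9] = 2.
Since (b[8], b[9]) = (b[0], b[1]) = (2, 2) (two consecutive terms determine the rest), the sequence is periodic with period 8.

8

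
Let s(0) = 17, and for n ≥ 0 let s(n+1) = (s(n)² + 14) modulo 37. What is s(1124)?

Computing terms: s(0) = 17, s(1) = 7, s(2) = 26, s(3) = 24, s(4) = 35, s(5) = 18, s(6) = 5, s(7) = 2, s(8) = 18.
Since s(8) = s(5) = 18, the sequence is eventually periodic: after a pre-period of length 5 it cycles with period 3.
For n ≥ 5, s(n) depends only on (n - 5) mod 3. (1124 - 5) mod 3 = 0, so s(1124) = s(5) = 18.

18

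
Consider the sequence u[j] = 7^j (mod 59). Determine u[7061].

28

We have u[1] = 7, u[2] = 49, u[3] = 48, u[4] = 41, u[5] = 51, u[6] = 3, u[7] = 21, u[8] = 29, u[9] = 26, u[10] = 5, u[11] = 35, u[12] = 9, u[13] = 4, u[14] = 28, u[15] = 19, u[16] = 15, u[17] = 46, u[18] = 27, u[19] = 12, u[20] = 25, u[21] = 57, u[22] = 45, u[23] = 20, u[24] = 22, u[25] = 36, u[26] = 16, u[27] = 53, u[28] = 17, u[29] = 1, u[30] = 7.
The sequence repeats with period 29.
So u[7061] = u[1 + ((7061-1) mod 29)] = u[14] = 28.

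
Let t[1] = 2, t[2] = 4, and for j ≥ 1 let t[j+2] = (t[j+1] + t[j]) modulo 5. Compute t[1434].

t[1] = 2; t[2] = 4; t[3] = 1; t[4] = 0; t[5] = 1; t[6] = 1; t[7] = 2; t[8] = 3; t[9] = 0; t[10] = 3; t[11] = 3; t[12] = 1; t[13] = 4; t[14] = 0; t[15] = 4; t[16] = 4; t[17] = 3; t[18] = 2; t[19] = 0; t[20] = 2; t[21] = 2; t[22] = 4.
The sequence repeats with period 20.
So t[1434] = t[1 + ((1434-1) mod 20)] = t[14] = 0.

0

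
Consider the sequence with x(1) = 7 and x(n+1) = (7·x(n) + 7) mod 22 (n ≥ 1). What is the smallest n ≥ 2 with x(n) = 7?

11

Computing terms: x(1) = 7; x(2) = 12; x(3) = 3; x(4) = 6; x(5) = 5; x(6) = 20; x(7) = 15; x(8) = 2; x(9) = 21; x(10) = 0; x(11) = 7.
Since x(11) = x(1) = 7, the sequence is periodic with period 10.
The value 7 next appears (with n ≥ 2) at x(11).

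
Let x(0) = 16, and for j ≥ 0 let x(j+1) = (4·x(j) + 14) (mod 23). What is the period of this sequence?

11

Computing terms: x(0) = 16; x(1) = 9; x(2) = 4; x(3) = 7; x(4) = 19; x(5) = 21; x(6) = 6; x(7) = 15; x(8) = 5; x(9) = 11; x(10) = 12; x(11) = 16.
Since x(11) = x(0) = 16, the sequence is periodic with period 11.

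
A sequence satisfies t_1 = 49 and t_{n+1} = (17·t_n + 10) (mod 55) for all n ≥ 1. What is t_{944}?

Listing terms: t_1 = 49,  t_2 = 18,  t_3 = 41,  t_4 = 47,  t_5 = 39,  t_6 = 13,  t_7 = 11,  t_8 = 32,  t_9 = 4,  t_{10} = 23,  t_{11} = 16,  t_{12} = 7,  t_{13} = 19,  t_{14} = 3,  t_{15} = 6,  t_{16} = 2,  t_{17} = 44,  t_{18} = 43,  t_{19} = 26,  t_{20} = 12,  t_{21} = 49.
Since t_{21} = t_1 = 49, the sequence is periodic with period 20.
(944 - 1) mod 20 = 3, so t_{944} = t_4 = 47.

47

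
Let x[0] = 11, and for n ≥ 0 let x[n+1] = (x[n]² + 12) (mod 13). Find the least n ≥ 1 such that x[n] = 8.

Computing terms: x[0] = 11, x[1] = 3, x[2] = 8, x[3] = 11.
The sequence repeats with period 3.
The value 8 first appears (with n ≥ 1) at x[2].

2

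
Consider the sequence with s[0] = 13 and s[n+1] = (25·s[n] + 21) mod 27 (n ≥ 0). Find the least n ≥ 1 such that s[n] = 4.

Listing terms: s[0] = 13,  s[1] = 22,  s[2] = 4,  s[3] = 13.
The sequence repeats with period 3.
The value 4 first appears (with n ≥ 1) at s[2].

2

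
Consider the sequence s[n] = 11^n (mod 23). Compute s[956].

s[0] = 1,  s[1] = 11,  s[2] = 6,  s[3] = 20,  s[4] = 13,  s[5] = 5,  s[6] = 9,  s[7] = 7,  s[8] = 8,  s[9] = 19,  s[10] = 2,  s[11] = 22,  s[12] = 12,  s[13] = 17,  s[14] = 3,  s[15] = 10,  s[16] = 18,  s[17] = 14,  s[18] = 16,  s[19] = 15,  s[20] = 4,  s[21] = 21,  s[22] = 1.
Since s[22] = s[0] = 1, the sequence is periodic with period 22.
(956 - 0) mod 22 = 10, so s[956] = s[10] = 2.

2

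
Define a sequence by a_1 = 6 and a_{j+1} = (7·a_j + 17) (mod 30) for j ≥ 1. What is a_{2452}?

Listing terms: a_1 = 6; a_2 = 29; a_3 = 10; a_4 = 27; a_5 = 26; a_6 = 19; a_7 = 0; a_8 = 17; a_9 = 16; a_{10} = 9; a_{11} = 20; a_{12} = 7; a_{13} = 6.
The sequence repeats with period 12.
(2452 - 1) mod 12 = 3, so a_{2452} = a_4 = 27.

27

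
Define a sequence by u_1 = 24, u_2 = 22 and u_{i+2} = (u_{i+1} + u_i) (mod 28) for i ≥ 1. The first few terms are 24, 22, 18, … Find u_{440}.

2

Listing terms: u_1 = 24,  u_2 = 22,  u_3 = 18,  u_4 = 12,  u_5 = 2,  u_6 = 14,  u_7 = 16,  u_8 = 2,  u_9 = 18,  u_{10} = 20,  u_{11} = 10,  u_{12} = 2,  u_{13} = 12,  u_{14} = 14,  u_{15} = 26,  u_{16} = 12,  u_{17} = 10,  u_{18} = 22,  u_{19} = 4,  u_{20} = 26,  u_{21} = 2,  u_{22} = 0,  u_{23} = 2,  u_{24} = 2,  u_{25} = 4,  u_{26} = 6,  u_{27} = 10,  u_{28} = 16,  u_{29} = 26,  u_{30} = 14,  u_{31} = 12,  u_{32} = 26,  u_{33} = 10,  u_{34} = 8,  u_{35} = 18,  u_{36} = 26,  u_{37} = 16,  u_{38} = 14,  u_{39} = 2,  u_{40} = 16,  u_{41} = 18,  u_{42} = 6,  u_{43} = 24,  u_{44} = 2,  u_{45} = 26,  u_{46} = 0,  u_{47} = 26,  u_{48} = 26,  u_{49} = 24,  u_{50} = 22.
The sequence repeats with period 48.
(440 - 1) mod 48 = 7, so u_{440} = u_8 = 2.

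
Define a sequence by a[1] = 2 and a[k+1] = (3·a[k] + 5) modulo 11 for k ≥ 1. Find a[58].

Computing terms: a[1] = 2, a[2] = 0, a[3] = 5, a[4] = 9, a[5] = 10, a[6] = 2.
The sequence repeats with period 5.
So a[58] = a[1 + ((58-1) mod 5)] = a[3] = 5.

5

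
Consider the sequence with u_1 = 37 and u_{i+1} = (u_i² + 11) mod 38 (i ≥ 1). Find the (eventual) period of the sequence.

6

Listing terms: u_1 = 37; u_2 = 12; u_3 = 3; u_4 = 20; u_5 = 31; u_6 = 22; u_7 = 1; u_8 = 12.
Since u_8 = u_2 = 12, the sequence is eventually periodic: after a pre-period of length 1 it cycles with period 6.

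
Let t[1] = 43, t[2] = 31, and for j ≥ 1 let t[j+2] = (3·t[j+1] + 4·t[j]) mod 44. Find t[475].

33

Listing terms: t[1] = 43; t[2] = 31; t[3] = 1; t[4] = 39; t[5] = 33; t[6] = 35; t[7] = 17; t[8] = 15; t[9] = 25; t[10] = 3; t[11] = 21; t[12] = 31; t[13] = 1.
Since (t[12], t[13]) = (t[2], t[3]) = (31, 1) (two consecutive terms determine the rest), the sequence is eventually periodic: after a pre-period of length 1 it cycles with period 10.
For j ≥ 2, t[j] depends only on (j - 2) mod 10. (475 - 2) mod 10 = 3, so t[475] = t[5] = 33.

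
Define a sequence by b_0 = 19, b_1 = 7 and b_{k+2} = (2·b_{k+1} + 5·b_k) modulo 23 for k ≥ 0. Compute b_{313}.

9

We have b_0 = 19; b_1 = 7; b_2 = 17; b_3 = 0; b_4 = 16; b_5 = 9; b_6 = 6; b_7 = 11; b_8 = 6; b_9 = 21; b_{10} = 3; b_{11} = 19; b_{12} = 7.
The sequence repeats with period 11.
(313 - 0) mod 11 = 5, so b_{313} = b_5 = 9.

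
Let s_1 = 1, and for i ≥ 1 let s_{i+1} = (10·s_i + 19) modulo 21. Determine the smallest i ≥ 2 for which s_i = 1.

4

Computing terms: s_1 = 1, s_2 = 8, s_3 = 15, s_4 = 1.
Since s_4 = s_1 = 1, the sequence is periodic with period 3.
The value 1 next appears (with i ≥ 2) at s_4.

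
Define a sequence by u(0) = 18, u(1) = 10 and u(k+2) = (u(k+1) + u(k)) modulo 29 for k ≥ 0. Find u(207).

u(0) = 18, u(1) = 10, u(2) = 28, u(3) = 9, u(4) = 8, u(5) = 17, u(6) = 25, u(7) = 13, u(8) = 9, u(9) = 22, u(10) = 2, u(11) = 24, u(12) = 26, u(13) = 21, u(14) = 18, u(15) = 10.
Since (u(14), u(15)) = (u(0), u(1)) = (18, 10) (two consecutive terms determine the rest), the sequence is periodic with period 14.
So u(207) = u(0 + ((207-0) mod 14)) = u(11) = 24.

24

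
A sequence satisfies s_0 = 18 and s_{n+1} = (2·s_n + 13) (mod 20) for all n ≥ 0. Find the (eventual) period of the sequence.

Computing terms: s_0 = 18; s_1 = 9; s_2 = 11; s_3 = 15; s_4 = 3; s_5 = 19; s_6 = 11.
Since s_6 = s_2 = 11, the sequence is eventually periodic: after a pre-period of length 2 it cycles with period 4.

4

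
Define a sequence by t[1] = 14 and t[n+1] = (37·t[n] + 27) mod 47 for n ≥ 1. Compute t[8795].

45

Listing terms: t[1] = 14,  t[2] = 28,  t[3] = 29,  t[4] = 19,  t[5] = 25,  t[6] = 12,  t[7] = 1,  t[8] = 17,  t[9] = 45,  t[10] = 0,  t[11] = 27,  t[12] = 39,  t[13] = 13,  t[14] = 38,  t[15] = 23,  t[16] = 32,  t[17] = 36,  t[18] = 43,  t[19] = 20,  t[20] = 15,  t[21] = 18,  t[22] = 35,  t[23] = 6,  t[24] = 14.
Since t[24] = t[1] = 14, the sequence is periodic with period 23.
So t[8795] = t[1 + ((8795-1) mod 23)] = t[9] = 45.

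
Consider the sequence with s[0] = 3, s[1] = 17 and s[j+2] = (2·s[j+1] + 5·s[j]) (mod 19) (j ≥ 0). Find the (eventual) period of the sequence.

Listing terms: s[0] = 3, s[1] = 17, s[2] = 11, s[3] = 12, s[4] = 3, s[5] = 9, s[6] = 14, s[7] = 16, s[8] = 7, s[9] = 18, s[10] = 14, s[11] = 4, s[12] = 2, s[13] = 5, s[14] = 1, s[15] = 8, s[16] = 2, s[17] = 6, s[18] = 3, s[19] = 17.
The sequence repeats with period 18.

18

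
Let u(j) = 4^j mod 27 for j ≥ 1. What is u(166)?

13

We have u(1) = 4,  u(2) = 16,  u(3) = 10,  u(4) = 13,  u(5) = 25,  u(6) = 19,  u(7) = 22,  u(8) = 7,  u(9) = 1,  u(10) = 4.
Since u(10) = u(1) = 4, the sequence is periodic with period 9.
So u(166) = u(1 + ((166-1) mod 9)) = u(4) = 13.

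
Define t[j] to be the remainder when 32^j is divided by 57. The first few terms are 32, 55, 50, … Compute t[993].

Listing terms: t[1] = 32; t[2] = 55; t[3] = 50; t[4] = 4; t[5] = 14; t[6] = 49; t[7] = 29; t[8] = 16; t[9] = 56; t[10] = 25; t[11] = 2; t[12] = 7; t[13] = 53; t[14] = 43; t[15] = 8; t[16] = 28; t[17] = 41; t[18] = 1; t[19] = 32.
Since t[19] = t[1] = 32, the sequence is periodic with period 18.
So t[993] = t[1 + ((993-1) mod 18)] = t[3] = 50.

50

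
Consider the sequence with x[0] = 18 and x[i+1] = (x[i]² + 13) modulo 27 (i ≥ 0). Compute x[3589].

5

Computing terms: x[0] = 18,  x[1] = 13,  x[2] = 20,  x[3] = 8,  x[4] = 23,  x[5] = 2,  x[6] = 17,  x[7] = 5,  x[8] = 11,  x[9] = 26,  x[10] = 14,  x[11] = 20.
Since x[11] = x[2] = 20, the sequence is eventually periodic: after a pre-period of length 2 it cycles with period 9.
For i ≥ 2, x[i] depends only on (i - 2) mod 9. (3589 - 2) mod 9 = 5, so x[3589] = x[7] = 5.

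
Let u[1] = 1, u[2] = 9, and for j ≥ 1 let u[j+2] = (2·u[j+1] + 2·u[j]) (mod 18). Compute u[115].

16

We have u[1] = 1,  u[2] = 9,  u[3] = 2,  u[4] = 4,  u[5] = 12,  u[6] = 14,  u[7] = 16,  u[8] = 6,  u[9] = 8,  u[10] = 10,  u[11] = 0,  u[12] = 2,  u[13] = 4.
Since (u[12], u[13]) = (u[3], u[4]) = (2, 4) (two consecutive terms determine the rest), the sequence is eventually periodic: after a pre-period of length 2 it cycles with period 9.
For j ≥ 3, u[j] depends only on (j - 3) mod 9. (115 - 3) mod 9 = 4, so u[115] = u[7] = 16.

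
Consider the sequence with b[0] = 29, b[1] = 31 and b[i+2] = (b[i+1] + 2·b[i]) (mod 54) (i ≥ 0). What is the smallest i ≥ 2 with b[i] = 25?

b[0] = 29, b[1] = 31, b[2] = 35, b[3] = 43, b[4] = 5, b[5] = 37, b[6] = 47, b[7] = 13, b[8] = 53, b[9] = 25, b[10] = 23, b[11] = 19, b[12] = 11, b[13] = 49, b[14] = 17, b[15] = 7, b[16] = 41, b[17] = 1, b[18] = 29, b[19] = 31.
The sequence repeats with period 18.
The value 25 first appears (with i ≥ 2) at b[9].

9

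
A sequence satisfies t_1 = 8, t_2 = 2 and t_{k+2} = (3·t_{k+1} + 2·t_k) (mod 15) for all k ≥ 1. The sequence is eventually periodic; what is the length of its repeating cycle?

We have t_1 = 8,  t_2 = 2,  t_3 = 7,  t_4 = 10,  t_5 = 14,  t_6 = 2,  t_7 = 4,  t_8 = 1,  t_9 = 11,  t_{10} = 5,  t_{11} = 7,  t_{12} = 1,  t_{13} = 2,  t_{14} = 8,  t_{15} = 13,  t_{16} = 10,  t_{17} = 11,  t_{18} = 8,  t_{19} = 1,  t_{20} = 4,  t_{21} = 14,  t_{22} = 5,  t_{23} = 13,  t_{24} = 4,  t_{25} = 8,  t_{26} = 2.
The sequence repeats with period 24.

24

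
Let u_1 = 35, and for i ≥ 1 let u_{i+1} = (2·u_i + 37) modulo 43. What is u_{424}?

We have u_1 = 35; u_2 = 21; u_3 = 36; u_4 = 23; u_5 = 40; u_6 = 31; u_7 = 13; u_8 = 20; u_9 = 34; u_{10} = 19; u_{11} = 32; u_{12} = 15; u_{13} = 24; u_{14} = 42; u_{15} = 35.
Since u_{15} = u_1 = 35, the sequence is periodic with period 14.
(424 - 1) mod 14 = 3, so u_{424} = u_4 = 23.

23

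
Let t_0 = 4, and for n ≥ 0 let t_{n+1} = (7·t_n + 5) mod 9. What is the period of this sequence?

Computing terms: t_0 = 4, t_1 = 6, t_2 = 2, t_3 = 1, t_4 = 3, t_5 = 8, t_6 = 7, t_7 = 0, t_8 = 5, t_9 = 4.
Since t_9 = t_0 = 4, the sequence is periodic with period 9.

9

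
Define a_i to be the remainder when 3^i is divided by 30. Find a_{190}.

Computing terms: a_0 = 1,  a_1 = 3,  a_2 = 9,  a_3 = 27,  a_4 = 21,  a_5 = 3.
Since a_5 = a_1 = 3, the sequence is eventually periodic: after a pre-period of length 1 it cycles with period 4.
For i ≥ 1, a_i depends only on (i - 1) mod 4. (190 - 1) mod 4 = 1, so a_{190} = a_2 = 9.

9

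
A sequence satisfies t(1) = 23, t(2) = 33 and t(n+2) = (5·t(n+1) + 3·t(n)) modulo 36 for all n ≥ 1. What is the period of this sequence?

Listing terms: t(1) = 23; t(2) = 33; t(3) = 18; t(4) = 9; t(5) = 27; t(6) = 18; t(7) = 27; t(8) = 9; t(9) = 18; t(10) = 9.
Since (t(9), t(10)) = (t(3), t(4)) = (18, 9) (two consecutive terms determine the rest), the sequence is eventually periodic: after a pre-period of length 2 it cycles with period 6.

6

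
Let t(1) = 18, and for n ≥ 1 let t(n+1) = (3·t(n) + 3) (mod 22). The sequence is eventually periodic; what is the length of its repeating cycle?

Listing terms: t(1) = 18, t(2) = 13, t(3) = 20, t(4) = 19, t(5) = 16, t(6) = 7, t(7) = 2, t(8) = 9, t(9) = 8, t(10) = 5, t(11) = 18.
The sequence repeats with period 10.

10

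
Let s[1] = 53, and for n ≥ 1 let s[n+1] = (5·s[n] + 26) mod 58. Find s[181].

s[1] = 53, s[2] = 1, s[3] = 31, s[4] = 7, s[5] = 3, s[6] = 41, s[7] = 57, s[8] = 21, s[9] = 15, s[10] = 43, s[11] = 9, s[12] = 13, s[13] = 33, s[14] = 17, s[15] = 53.
Since s[15] = s[1] = 53, the sequence is periodic with period 14.
(181 - 1) mod 14 = 12, so s[181] = s[13] = 33.

33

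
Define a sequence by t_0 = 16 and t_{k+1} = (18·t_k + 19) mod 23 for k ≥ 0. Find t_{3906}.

8

Computing terms: t_0 = 16,  t_1 = 8,  t_2 = 2,  t_3 = 9,  t_4 = 20,  t_5 = 11,  t_6 = 10,  t_7 = 15,  t_8 = 13,  t_9 = 0,  t_{10} = 19,  t_{11} = 16.
Since t_{11} = t_0 = 16, the sequence is periodic with period 11.
So t_{3906} = t_{0 + ((3906-0) mod 11)} = t_1 = 8.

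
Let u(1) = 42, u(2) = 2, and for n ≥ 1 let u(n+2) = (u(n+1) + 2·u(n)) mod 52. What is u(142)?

u(1) = 42; u(2) = 2; u(3) = 34; u(4) = 38; u(5) = 2; u(6) = 26; u(7) = 30; u(8) = 30; u(9) = 38; u(10) = 46; u(11) = 18; u(12) = 6; u(13) = 42; u(14) = 2.
The sequence repeats with period 12.
So u(142) = u(1 + ((142-1) mod 12)) = u(10) = 46.

46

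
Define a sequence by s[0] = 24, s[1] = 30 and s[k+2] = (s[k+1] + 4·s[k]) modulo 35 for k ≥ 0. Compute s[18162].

14

We have s[0] = 24, s[1] = 30, s[2] = 21, s[3] = 1, s[4] = 15, s[5] = 19, s[6] = 9, s[7] = 15, s[8] = 16, s[9] = 6, s[10] = 0, s[11] = 24, s[12] = 24, s[13] = 15, s[14] = 6, s[15] = 31, s[16] = 20, s[17] = 4, s[18] = 14, s[19] = 30, s[20] = 16, s[21] = 31, s[22] = 25, s[23] = 9, s[24] = 4, s[25] = 5, s[26] = 21, s[27] = 6, s[28] = 20, s[29] = 9, s[30] = 19, s[31] = 20, s[32] = 26, s[33] = 1, s[34] = 0, s[35] = 4, s[36] = 4, s[37] = 20, s[38] = 1, s[39] = 11, s[40] = 15, s[41] = 24, s[42] = 14, s[43] = 5, s[44] = 26, s[45] = 11, s[46] = 10, s[47] = 19, s[48] = 24, s[49] = 30.
The sequence repeats with period 48.
(18162 - 0) mod 48 = 18, so s[18162] = s[18] = 14.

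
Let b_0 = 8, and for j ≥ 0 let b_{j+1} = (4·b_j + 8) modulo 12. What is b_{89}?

b_0 = 8, b_1 = 4, b_2 = 0, b_3 = 8.
The sequence repeats with period 3.
(89 - 0) mod 3 = 2, so b_{89} = b_2 = 0.

0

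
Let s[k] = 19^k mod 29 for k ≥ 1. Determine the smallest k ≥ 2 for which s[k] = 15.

3

Computing terms: s[1] = 19,  s[2] = 13,  s[3] = 15,  s[4] = 24,  s[5] = 21,  s[6] = 22,  s[7] = 12,  s[8] = 25,  s[9] = 11,  s[10] = 6,  s[11] = 27,  s[12] = 20,  s[13] = 3,  s[14] = 28,  s[15] = 10,  s[16] = 16,  s[17] = 14,  s[18] = 5,  s[19] = 8,  s[20] = 7,  s[21] = 17,  s[22] = 4,  s[23] = 18,  s[24] = 23,  s[25] = 2,  s[26] = 9,  s[27] = 26,  s[28] = 1,  s[29] = 19.
The sequence repeats with period 28.
The value 15 first appears (with k ≥ 2) at s[3].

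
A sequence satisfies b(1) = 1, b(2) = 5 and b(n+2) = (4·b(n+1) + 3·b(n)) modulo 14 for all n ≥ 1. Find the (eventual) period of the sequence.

21

Listing terms: b(1) = 1; b(2) = 5; b(3) = 9; b(4) = 9; b(5) = 7; b(6) = 13; b(7) = 3; b(8) = 9; b(9) = 3; b(10) = 11; b(11) = 11; b(12) = 7; b(13) = 5; b(14) = 13; b(15) = 11; b(16) = 13; b(17) = 1; b(18) = 1; b(19) = 7; b(20) = 3; b(21) = 5; b(22) = 1; b(23) = 5.
Since (b(22), b(23)) = (b(1), b(2)) = (1, 5) (two consecutive terms determine the rest), the sequence is periodic with period 21.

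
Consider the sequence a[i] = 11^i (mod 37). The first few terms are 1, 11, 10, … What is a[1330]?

26

a[0] = 1, a[1] = 11, a[2] = 10, a[3] = 36, a[4] = 26, a[5] = 27, a[6] = 1.
The sequence repeats with period 6.
(1330 - 0) mod 6 = 4, so a[1330] = a[4] = 26.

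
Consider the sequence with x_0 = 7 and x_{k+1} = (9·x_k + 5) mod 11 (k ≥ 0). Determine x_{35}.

7

Listing terms: x_0 = 7, x_1 = 2, x_2 = 1, x_3 = 3, x_4 = 10, x_5 = 7.
Since x_5 = x_0 = 7, the sequence is periodic with period 5.
(35 - 0) mod 5 = 0, so x_{35} = x_0 = 7.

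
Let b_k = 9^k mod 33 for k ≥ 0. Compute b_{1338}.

3

Listing terms: b_0 = 1; b_1 = 9; b_2 = 15; b_3 = 3; b_4 = 27; b_5 = 12; b_6 = 9.
Since b_6 = b_1 = 9, the sequence is eventually periodic: after a pre-period of length 1 it cycles with period 5.
For k ≥ 1, b_k depends only on (k - 1) mod 5. (1338 - 1) mod 5 = 2, so b_{1338} = b_3 = 3.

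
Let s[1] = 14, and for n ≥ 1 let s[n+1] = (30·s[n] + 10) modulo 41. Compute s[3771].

10

Listing terms: s[1] = 14; s[2] = 20; s[3] = 36; s[4] = 24; s[5] = 33; s[6] = 16; s[7] = 39; s[8] = 32; s[9] = 27; s[10] = 0; s[11] = 10; s[12] = 23; s[13] = 3; s[14] = 18; s[15] = 17; s[16] = 28; s[17] = 30; s[18] = 8; s[19] = 4; s[20] = 7; s[21] = 15; s[22] = 9; s[23] = 34; s[24] = 5; s[25] = 37; s[26] = 13; s[27] = 31; s[28] = 38; s[29] = 2; s[30] = 29; s[31] = 19; s[32] = 6; s[33] = 26; s[34] = 11; s[35] = 12; s[36] = 1; s[37] = 40; s[38] = 21; s[39] = 25; s[40] = 22; s[41] = 14.
Since s[41] = s[1] = 14, the sequence is periodic with period 40.
(3771 - 1) mod 40 = 10, so s[3771] = s[11] = 10.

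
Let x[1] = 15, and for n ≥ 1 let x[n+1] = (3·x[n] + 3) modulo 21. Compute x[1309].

We have x[1] = 15,  x[2] = 6,  x[3] = 0,  x[4] = 3,  x[5] = 12,  x[6] = 18,  x[7] = 15.
The sequence repeats with period 6.
So x[1309] = x[1 + ((1309-1) mod 6)] = x[1] = 15.

15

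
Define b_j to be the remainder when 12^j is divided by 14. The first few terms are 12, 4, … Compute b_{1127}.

10

Listing terms: b_1 = 12, b_2 = 4, b_3 = 6, b_4 = 2, b_5 = 10, b_6 = 8, b_7 = 12.
The sequence repeats with period 6.
(1127 - 1) mod 6 = 4, so b_{1127} = b_5 = 10.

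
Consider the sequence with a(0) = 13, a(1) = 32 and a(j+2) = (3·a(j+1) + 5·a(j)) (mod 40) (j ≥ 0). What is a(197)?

a(0) = 13; a(1) = 32; a(2) = 1; a(3) = 3; a(4) = 14; a(5) = 17; a(6) = 1; a(7) = 8; a(8) = 29; a(9) = 7; a(10) = 6; a(11) = 13; a(12) = 29; a(13) = 32; a(14) = 1.
Since (a(13), a(14)) = (a(1), a(2)) = (32, 1) (two consecutive terms determine the rest), the sequence is eventually periodic: after a pre-period of length 1 it cycles with period 12.
For j ≥ 1, a(j) depends only on (j - 1) mod 12. (197 - 1) mod 12 = 4, so a(197) = a(5) = 17.

17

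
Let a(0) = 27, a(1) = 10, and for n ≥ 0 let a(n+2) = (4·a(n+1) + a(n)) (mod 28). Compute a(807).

14

Listing terms: a(0) = 27; a(1) = 10; a(2) = 11; a(3) = 26; a(4) = 3; a(5) = 10; a(6) = 15; a(7) = 14; a(8) = 15; a(9) = 18; a(10) = 3; a(11) = 2; a(12) = 11; a(13) = 18; a(14) = 27; a(15) = 14; a(16) = 27; a(17) = 10.
The sequence repeats with period 16.
(807 - 0) mod 16 = 7, so a(807) = a(7) = 14.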